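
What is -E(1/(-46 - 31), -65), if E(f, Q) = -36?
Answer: 36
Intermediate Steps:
-E(1/(-46 - 31), -65) = -1*(-36) = 36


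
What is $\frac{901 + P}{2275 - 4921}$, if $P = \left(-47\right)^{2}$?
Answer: $- \frac{1555}{1323} \approx -1.1754$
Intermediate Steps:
$P = 2209$
$\frac{901 + P}{2275 - 4921} = \frac{901 + 2209}{2275 - 4921} = \frac{3110}{-2646} = 3110 \left(- \frac{1}{2646}\right) = - \frac{1555}{1323}$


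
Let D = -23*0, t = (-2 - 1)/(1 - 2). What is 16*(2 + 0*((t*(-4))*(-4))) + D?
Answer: 32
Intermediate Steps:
t = 3 (t = -3/(-1) = -3*(-1) = 3)
D = 0
16*(2 + 0*((t*(-4))*(-4))) + D = 16*(2 + 0*((3*(-4))*(-4))) + 0 = 16*(2 + 0*(-12*(-4))) + 0 = 16*(2 + 0*48) + 0 = 16*(2 + 0) + 0 = 16*2 + 0 = 32 + 0 = 32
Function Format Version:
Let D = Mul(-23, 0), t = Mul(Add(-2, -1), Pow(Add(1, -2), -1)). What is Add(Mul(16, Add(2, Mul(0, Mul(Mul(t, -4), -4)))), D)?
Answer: 32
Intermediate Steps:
t = 3 (t = Mul(-3, Pow(-1, -1)) = Mul(-3, -1) = 3)
D = 0
Add(Mul(16, Add(2, Mul(0, Mul(Mul(t, -4), -4)))), D) = Add(Mul(16, Add(2, Mul(0, Mul(Mul(3, -4), -4)))), 0) = Add(Mul(16, Add(2, Mul(0, Mul(-12, -4)))), 0) = Add(Mul(16, Add(2, Mul(0, 48))), 0) = Add(Mul(16, Add(2, 0)), 0) = Add(Mul(16, 2), 0) = Add(32, 0) = 32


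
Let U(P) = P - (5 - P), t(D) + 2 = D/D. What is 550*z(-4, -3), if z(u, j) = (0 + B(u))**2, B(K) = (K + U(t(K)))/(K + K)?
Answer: 33275/32 ≈ 1039.8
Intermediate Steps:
t(D) = -1 (t(D) = -2 + D/D = -2 + 1 = -1)
U(P) = -5 + 2*P (U(P) = P + (-5 + P) = -5 + 2*P)
B(K) = (-7 + K)/(2*K) (B(K) = (K + (-5 + 2*(-1)))/(K + K) = (K + (-5 - 2))/((2*K)) = (K - 7)*(1/(2*K)) = (-7 + K)*(1/(2*K)) = (-7 + K)/(2*K))
z(u, j) = (-7 + u)**2/(4*u**2) (z(u, j) = (0 + (-7 + u)/(2*u))**2 = ((-7 + u)/(2*u))**2 = (-7 + u)**2/(4*u**2))
550*z(-4, -3) = 550*((1/4)*(-7 - 4)**2/(-4)**2) = 550*((1/4)*(1/16)*(-11)**2) = 550*((1/4)*(1/16)*121) = 550*(121/64) = 33275/32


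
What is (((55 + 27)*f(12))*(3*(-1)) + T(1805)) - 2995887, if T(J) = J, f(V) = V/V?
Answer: -2994328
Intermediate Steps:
f(V) = 1
(((55 + 27)*f(12))*(3*(-1)) + T(1805)) - 2995887 = (((55 + 27)*1)*(3*(-1)) + 1805) - 2995887 = ((82*1)*(-3) + 1805) - 2995887 = (82*(-3) + 1805) - 2995887 = (-246 + 1805) - 2995887 = 1559 - 2995887 = -2994328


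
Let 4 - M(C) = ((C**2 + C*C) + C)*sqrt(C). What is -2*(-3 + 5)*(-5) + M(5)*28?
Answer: 132 - 1540*sqrt(5) ≈ -3311.5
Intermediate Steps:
M(C) = 4 - sqrt(C)*(C + 2*C**2) (M(C) = 4 - ((C**2 + C*C) + C)*sqrt(C) = 4 - ((C**2 + C**2) + C)*sqrt(C) = 4 - (2*C**2 + C)*sqrt(C) = 4 - (C + 2*C**2)*sqrt(C) = 4 - sqrt(C)*(C + 2*C**2))
-2*(-3 + 5)*(-5) + M(5)*28 = -2*(-3 + 5)*(-5) + (4 - 5**(3/2) - 50*sqrt(5))*28 = -2*2*(-5) + (4 - 5*sqrt(5) - 50*sqrt(5))*28 = -4*(-5) + (4 - 5*sqrt(5) - 50*sqrt(5))*28 = 20 + (4 - 55*sqrt(5))*28 = 20 + (112 - 1540*sqrt(5)) = 132 - 1540*sqrt(5)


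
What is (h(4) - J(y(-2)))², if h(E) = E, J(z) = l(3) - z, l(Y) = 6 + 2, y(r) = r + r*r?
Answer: 4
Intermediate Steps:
y(r) = r + r²
l(Y) = 8
J(z) = 8 - z
(h(4) - J(y(-2)))² = (4 - (8 - (-2)*(1 - 2)))² = (4 - (8 - (-2)*(-1)))² = (4 - (8 - 1*2))² = (4 - (8 - 2))² = (4 - 1*6)² = (4 - 6)² = (-2)² = 4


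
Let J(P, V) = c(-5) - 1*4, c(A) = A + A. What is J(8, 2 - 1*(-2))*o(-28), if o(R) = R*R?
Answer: -10976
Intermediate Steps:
c(A) = 2*A
o(R) = R**2
J(P, V) = -14 (J(P, V) = 2*(-5) - 1*4 = -10 - 4 = -14)
J(8, 2 - 1*(-2))*o(-28) = -14*(-28)**2 = -14*784 = -10976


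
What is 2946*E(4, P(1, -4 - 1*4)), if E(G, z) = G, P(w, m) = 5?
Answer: 11784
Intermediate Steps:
2946*E(4, P(1, -4 - 1*4)) = 2946*4 = 11784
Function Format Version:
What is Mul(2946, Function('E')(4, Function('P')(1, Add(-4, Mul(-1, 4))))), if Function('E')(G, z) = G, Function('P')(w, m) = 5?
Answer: 11784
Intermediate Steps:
Mul(2946, Function('E')(4, Function('P')(1, Add(-4, Mul(-1, 4))))) = Mul(2946, 4) = 11784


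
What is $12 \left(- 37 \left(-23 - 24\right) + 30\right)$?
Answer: $21228$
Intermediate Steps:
$12 \left(- 37 \left(-23 - 24\right) + 30\right) = 12 \left(\left(-37\right) \left(-47\right) + 30\right) = 12 \left(1739 + 30\right) = 12 \cdot 1769 = 21228$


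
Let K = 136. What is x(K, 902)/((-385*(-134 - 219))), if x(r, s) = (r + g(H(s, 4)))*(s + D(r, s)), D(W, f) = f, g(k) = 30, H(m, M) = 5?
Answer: 27224/12355 ≈ 2.2035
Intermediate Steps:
x(r, s) = 2*s*(30 + r) (x(r, s) = (r + 30)*(s + s) = (30 + r)*(2*s) = 2*s*(30 + r))
x(K, 902)/((-385*(-134 - 219))) = (2*902*(30 + 136))/((-385*(-134 - 219))) = (2*902*166)/((-385*(-353))) = 299464/135905 = 299464*(1/135905) = 27224/12355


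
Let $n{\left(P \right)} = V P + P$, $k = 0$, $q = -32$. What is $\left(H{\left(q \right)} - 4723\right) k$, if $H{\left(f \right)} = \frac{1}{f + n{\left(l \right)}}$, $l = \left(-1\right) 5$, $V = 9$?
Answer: $0$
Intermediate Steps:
$l = -5$
$n{\left(P \right)} = 10 P$ ($n{\left(P \right)} = 9 P + P = 10 P$)
$H{\left(f \right)} = \frac{1}{-50 + f}$ ($H{\left(f \right)} = \frac{1}{f + 10 \left(-5\right)} = \frac{1}{f - 50} = \frac{1}{-50 + f}$)
$\left(H{\left(q \right)} - 4723\right) k = \left(\frac{1}{-50 - 32} - 4723\right) 0 = \left(\frac{1}{-82} - 4723\right) 0 = \left(- \frac{1}{82} - 4723\right) 0 = \left(- \frac{387287}{82}\right) 0 = 0$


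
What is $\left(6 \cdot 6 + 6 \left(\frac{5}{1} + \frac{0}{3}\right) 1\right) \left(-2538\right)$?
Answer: $-167508$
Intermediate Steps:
$\left(6 \cdot 6 + 6 \left(\frac{5}{1} + \frac{0}{3}\right) 1\right) \left(-2538\right) = \left(36 + 6 \left(5 \cdot 1 + 0 \cdot \frac{1}{3}\right) 1\right) \left(-2538\right) = \left(36 + 6 \left(5 + 0\right) 1\right) \left(-2538\right) = \left(36 + 6 \cdot 5 \cdot 1\right) \left(-2538\right) = \left(36 + 30 \cdot 1\right) \left(-2538\right) = \left(36 + 30\right) \left(-2538\right) = 66 \left(-2538\right) = -167508$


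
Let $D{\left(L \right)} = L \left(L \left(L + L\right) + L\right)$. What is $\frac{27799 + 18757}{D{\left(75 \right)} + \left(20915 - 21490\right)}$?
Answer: $\frac{11639}{212200} \approx 0.054849$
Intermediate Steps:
$D{\left(L \right)} = L \left(L + 2 L^{2}\right)$ ($D{\left(L \right)} = L \left(L 2 L + L\right) = L \left(2 L^{2} + L\right) = L \left(L + 2 L^{2}\right)$)
$\frac{27799 + 18757}{D{\left(75 \right)} + \left(20915 - 21490\right)} = \frac{27799 + 18757}{75^{2} \left(1 + 2 \cdot 75\right) + \left(20915 - 21490\right)} = \frac{46556}{5625 \left(1 + 150\right) + \left(20915 - 21490\right)} = \frac{46556}{5625 \cdot 151 - 575} = \frac{46556}{849375 - 575} = \frac{46556}{848800} = 46556 \cdot \frac{1}{848800} = \frac{11639}{212200}$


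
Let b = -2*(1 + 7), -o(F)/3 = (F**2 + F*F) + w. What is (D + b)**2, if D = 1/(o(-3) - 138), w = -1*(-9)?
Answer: 12285025/47961 ≈ 256.15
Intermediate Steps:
w = 9
o(F) = -27 - 6*F**2 (o(F) = -3*((F**2 + F*F) + 9) = -3*((F**2 + F**2) + 9) = -3*(2*F**2 + 9) = -3*(9 + 2*F**2) = -27 - 6*F**2)
D = -1/219 (D = 1/((-27 - 6*(-3)**2) - 138) = 1/((-27 - 6*9) - 138) = 1/((-27 - 54) - 138) = 1/(-81 - 138) = 1/(-219) = -1/219 ≈ -0.0045662)
b = -16 (b = -2*8 = -16)
(D + b)**2 = (-1/219 - 16)**2 = (-3505/219)**2 = 12285025/47961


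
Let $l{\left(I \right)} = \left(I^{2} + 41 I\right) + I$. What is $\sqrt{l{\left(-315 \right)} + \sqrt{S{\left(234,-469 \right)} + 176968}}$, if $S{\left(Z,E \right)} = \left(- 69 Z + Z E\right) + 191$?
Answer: $\sqrt{85995 + \sqrt{51267}} \approx 293.63$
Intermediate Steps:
$S{\left(Z,E \right)} = 191 - 69 Z + E Z$ ($S{\left(Z,E \right)} = \left(- 69 Z + E Z\right) + 191 = 191 - 69 Z + E Z$)
$l{\left(I \right)} = I^{2} + 42 I$
$\sqrt{l{\left(-315 \right)} + \sqrt{S{\left(234,-469 \right)} + 176968}} = \sqrt{- 315 \left(42 - 315\right) + \sqrt{\left(191 - 16146 - 109746\right) + 176968}} = \sqrt{\left(-315\right) \left(-273\right) + \sqrt{\left(191 - 16146 - 109746\right) + 176968}} = \sqrt{85995 + \sqrt{-125701 + 176968}} = \sqrt{85995 + \sqrt{51267}}$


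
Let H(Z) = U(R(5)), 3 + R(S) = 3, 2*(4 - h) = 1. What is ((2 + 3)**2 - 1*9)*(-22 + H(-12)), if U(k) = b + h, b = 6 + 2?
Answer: -168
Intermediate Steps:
h = 7/2 (h = 4 - 1/2*1 = 4 - 1/2 = 7/2 ≈ 3.5000)
R(S) = 0 (R(S) = -3 + 3 = 0)
b = 8
U(k) = 23/2 (U(k) = 8 + 7/2 = 23/2)
H(Z) = 23/2
((2 + 3)**2 - 1*9)*(-22 + H(-12)) = ((2 + 3)**2 - 1*9)*(-22 + 23/2) = (5**2 - 9)*(-21/2) = (25 - 9)*(-21/2) = 16*(-21/2) = -168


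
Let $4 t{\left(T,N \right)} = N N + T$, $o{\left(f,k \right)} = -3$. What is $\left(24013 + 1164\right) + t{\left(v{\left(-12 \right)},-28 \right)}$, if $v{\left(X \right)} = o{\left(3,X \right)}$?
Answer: $\frac{101489}{4} \approx 25372.0$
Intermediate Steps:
$v{\left(X \right)} = -3$
$t{\left(T,N \right)} = \frac{T}{4} + \frac{N^{2}}{4}$ ($t{\left(T,N \right)} = \frac{N N + T}{4} = \frac{N^{2} + T}{4} = \frac{T + N^{2}}{4} = \frac{T}{4} + \frac{N^{2}}{4}$)
$\left(24013 + 1164\right) + t{\left(v{\left(-12 \right)},-28 \right)} = \left(24013 + 1164\right) + \left(\frac{1}{4} \left(-3\right) + \frac{\left(-28\right)^{2}}{4}\right) = 25177 + \left(- \frac{3}{4} + \frac{1}{4} \cdot 784\right) = 25177 + \left(- \frac{3}{4} + 196\right) = 25177 + \frac{781}{4} = \frac{101489}{4}$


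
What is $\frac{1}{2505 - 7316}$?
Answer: $- \frac{1}{4811} \approx -0.00020786$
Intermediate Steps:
$\frac{1}{2505 - 7316} = \frac{1}{-4811} = - \frac{1}{4811}$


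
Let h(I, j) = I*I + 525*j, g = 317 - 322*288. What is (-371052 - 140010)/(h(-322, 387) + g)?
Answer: -85177/35740 ≈ -2.3832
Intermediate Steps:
g = -92419 (g = 317 - 92736 = -92419)
h(I, j) = I² + 525*j
(-371052 - 140010)/(h(-322, 387) + g) = (-371052 - 140010)/(((-322)² + 525*387) - 92419) = -511062/((103684 + 203175) - 92419) = -511062/(306859 - 92419) = -511062/214440 = -511062*1/214440 = -85177/35740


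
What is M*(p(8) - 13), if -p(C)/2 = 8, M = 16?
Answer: -464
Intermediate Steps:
p(C) = -16 (p(C) = -2*8 = -16)
M*(p(8) - 13) = 16*(-16 - 13) = 16*(-29) = -464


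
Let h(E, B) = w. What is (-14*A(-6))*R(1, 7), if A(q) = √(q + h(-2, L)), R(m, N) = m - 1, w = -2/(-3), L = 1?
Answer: 0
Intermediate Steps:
w = ⅔ (w = -2*(-⅓) = ⅔ ≈ 0.66667)
R(m, N) = -1 + m
h(E, B) = ⅔
A(q) = √(⅔ + q) (A(q) = √(q + ⅔) = √(⅔ + q))
(-14*A(-6))*R(1, 7) = (-14*√(6 + 9*(-6))/3)*(-1 + 1) = -14*√(6 - 54)/3*0 = -14*√(-48)/3*0 = -14*4*I*√3/3*0 = -56*I*√3/3*0 = 0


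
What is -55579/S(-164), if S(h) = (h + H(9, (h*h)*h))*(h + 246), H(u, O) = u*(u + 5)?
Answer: 55579/3116 ≈ 17.837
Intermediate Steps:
H(u, O) = u*(5 + u)
S(h) = (126 + h)*(246 + h) (S(h) = (h + 9*(5 + 9))*(h + 246) = (h + 9*14)*(246 + h) = (h + 126)*(246 + h) = (126 + h)*(246 + h))
-55579/S(-164) = -55579/(30996 + (-164)² + 372*(-164)) = -55579/(30996 + 26896 - 61008) = -55579/(-3116) = -55579*(-1/3116) = 55579/3116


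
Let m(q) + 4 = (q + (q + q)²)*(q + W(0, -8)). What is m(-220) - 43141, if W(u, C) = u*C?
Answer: -42586745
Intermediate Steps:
W(u, C) = C*u
m(q) = -4 + q*(q + 4*q²) (m(q) = -4 + (q + (q + q)²)*(q - 8*0) = -4 + (q + (2*q)²)*(q + 0) = -4 + (q + 4*q²)*q = -4 + q*(q + 4*q²))
m(-220) - 43141 = (-4 + (-220)² + 4*(-220)³) - 43141 = (-4 + 48400 + 4*(-10648000)) - 43141 = (-4 + 48400 - 42592000) - 43141 = -42543604 - 43141 = -42586745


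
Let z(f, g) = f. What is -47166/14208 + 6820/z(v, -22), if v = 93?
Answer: 497377/7104 ≈ 70.014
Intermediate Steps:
-47166/14208 + 6820/z(v, -22) = -47166/14208 + 6820/93 = -47166*1/14208 + 6820*(1/93) = -7861/2368 + 220/3 = 497377/7104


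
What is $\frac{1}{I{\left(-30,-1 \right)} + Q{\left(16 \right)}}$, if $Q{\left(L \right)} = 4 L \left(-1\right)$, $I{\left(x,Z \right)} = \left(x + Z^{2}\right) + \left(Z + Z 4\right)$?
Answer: $- \frac{1}{98} \approx -0.010204$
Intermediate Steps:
$I{\left(x,Z \right)} = x + Z^{2} + 5 Z$ ($I{\left(x,Z \right)} = \left(x + Z^{2}\right) + \left(Z + 4 Z\right) = \left(x + Z^{2}\right) + 5 Z = x + Z^{2} + 5 Z$)
$Q{\left(L \right)} = - 4 L$
$\frac{1}{I{\left(-30,-1 \right)} + Q{\left(16 \right)}} = \frac{1}{\left(-30 + \left(-1\right)^{2} + 5 \left(-1\right)\right) - 64} = \frac{1}{\left(-30 + 1 - 5\right) - 64} = \frac{1}{-34 - 64} = \frac{1}{-98} = - \frac{1}{98}$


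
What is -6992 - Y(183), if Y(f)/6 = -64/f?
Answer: -426384/61 ≈ -6989.9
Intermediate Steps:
Y(f) = -384/f (Y(f) = 6*(-64/f) = -384/f)
-6992 - Y(183) = -6992 - (-384)/183 = -6992 - 1*(-128/61) = -6992 + 128/61 = -426384/61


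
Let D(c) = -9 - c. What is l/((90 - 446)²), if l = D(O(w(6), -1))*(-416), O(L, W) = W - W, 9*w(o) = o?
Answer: 234/7921 ≈ 0.029542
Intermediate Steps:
w(o) = o/9
O(L, W) = 0
l = 3744 (l = (-9 - 1*0)*(-416) = (-9 + 0)*(-416) = -9*(-416) = 3744)
l/((90 - 446)²) = 3744/((90 - 446)²) = 3744/((-356)²) = 3744/126736 = 3744*(1/126736) = 234/7921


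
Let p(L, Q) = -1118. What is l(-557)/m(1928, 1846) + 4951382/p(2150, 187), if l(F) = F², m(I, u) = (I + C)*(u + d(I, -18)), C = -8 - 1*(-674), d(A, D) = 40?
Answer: -12111610039053/2734786756 ≈ -4428.7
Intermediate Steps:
C = 666 (C = -8 + 674 = 666)
m(I, u) = (40 + u)*(666 + I) (m(I, u) = (I + 666)*(u + 40) = (666 + I)*(40 + u) = (40 + u)*(666 + I))
l(-557)/m(1928, 1846) + 4951382/p(2150, 187) = (-557)²/(26640 + 40*1928 + 666*1846 + 1928*1846) + 4951382/(-1118) = 310249/(26640 + 77120 + 1229436 + 3559088) + 4951382*(-1/1118) = 310249/4892284 - 2475691/559 = -12111610039053/2734786756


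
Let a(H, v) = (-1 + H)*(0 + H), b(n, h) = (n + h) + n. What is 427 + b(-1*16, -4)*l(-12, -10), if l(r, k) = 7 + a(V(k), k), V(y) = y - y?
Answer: 175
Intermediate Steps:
V(y) = 0
b(n, h) = h + 2*n (b(n, h) = (h + n) + n = h + 2*n)
a(H, v) = H*(-1 + H) (a(H, v) = (-1 + H)*H = H*(-1 + H))
l(r, k) = 7 (l(r, k) = 7 + 0*(-1 + 0) = 7 + 0*(-1) = 7 + 0 = 7)
427 + b(-1*16, -4)*l(-12, -10) = 427 + (-4 + 2*(-1*16))*7 = 427 + (-4 + 2*(-16))*7 = 427 + (-4 - 32)*7 = 427 - 36*7 = 427 - 252 = 175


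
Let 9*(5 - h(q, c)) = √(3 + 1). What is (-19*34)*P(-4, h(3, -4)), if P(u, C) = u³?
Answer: 41344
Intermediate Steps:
h(q, c) = 43/9 (h(q, c) = 5 - √(3 + 1)/9 = 5 - √4/9 = 5 - ⅑*2 = 5 - 2/9 = 43/9)
(-19*34)*P(-4, h(3, -4)) = -19*34*(-4)³ = -646*(-64) = 41344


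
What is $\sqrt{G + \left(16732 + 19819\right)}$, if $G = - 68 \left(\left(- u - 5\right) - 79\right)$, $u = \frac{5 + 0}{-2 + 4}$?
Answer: $\sqrt{42433} \approx 205.99$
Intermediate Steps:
$u = \frac{5}{2} \approx 2.5$
$G = 5882$ ($G = - 68 \left(\left(\left(-1\right) \frac{5}{2} - 5\right) - 79\right) = - 68 \left(\left(- \frac{5}{2} - 5\right) - 79\right) = - 68 \left(- \frac{15}{2} - 79\right) = \left(-68\right) \left(- \frac{173}{2}\right) = 5882$)
$\sqrt{G + \left(16732 + 19819\right)} = \sqrt{5882 + \left(16732 + 19819\right)} = \sqrt{5882 + 36551} = \sqrt{42433}$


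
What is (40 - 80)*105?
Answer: -4200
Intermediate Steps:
(40 - 80)*105 = -40*105 = -4200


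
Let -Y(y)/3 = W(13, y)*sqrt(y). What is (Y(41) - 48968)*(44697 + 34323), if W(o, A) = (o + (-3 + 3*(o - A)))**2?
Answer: -3869451360 - 1298140560*sqrt(41) ≈ -1.2182e+10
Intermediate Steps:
W(o, A) = (-3 - 3*A + 4*o)**2 (W(o, A) = (o + (-3 + (-3*A + 3*o)))**2 = (o + (-3 - 3*A + 3*o))**2 = (-3 - 3*A + 4*o)**2)
Y(y) = -3*sqrt(y)*(-49 + 3*y)**2 (Y(y) = -3*(3 - 4*13 + 3*y)**2*sqrt(y) = -3*(3 - 52 + 3*y)**2*sqrt(y) = -3*(-49 + 3*y)**2*sqrt(y) = -3*sqrt(y)*(-49 + 3*y)**2)
(Y(41) - 48968)*(44697 + 34323) = (-3*sqrt(41)*(-49 + 3*41)**2 - 48968)*(44697 + 34323) = (-3*sqrt(41)*(-49 + 123)**2 - 48968)*79020 = (-3*sqrt(41)*74**2 - 48968)*79020 = (-3*sqrt(41)*5476 - 48968)*79020 = (-16428*sqrt(41) - 48968)*79020 = (-48968 - 16428*sqrt(41))*79020 = -3869451360 - 1298140560*sqrt(41)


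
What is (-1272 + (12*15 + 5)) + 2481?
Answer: 1394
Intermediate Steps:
(-1272 + (12*15 + 5)) + 2481 = (-1272 + (180 + 5)) + 2481 = (-1272 + 185) + 2481 = -1087 + 2481 = 1394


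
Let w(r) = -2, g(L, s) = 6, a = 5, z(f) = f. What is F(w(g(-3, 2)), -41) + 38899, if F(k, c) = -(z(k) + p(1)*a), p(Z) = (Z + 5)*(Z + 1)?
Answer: 38841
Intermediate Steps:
p(Z) = (1 + Z)*(5 + Z) (p(Z) = (5 + Z)*(1 + Z) = (1 + Z)*(5 + Z))
F(k, c) = -60 - k (F(k, c) = -(k + (5 + 1**2 + 6*1)*5) = -(k + (5 + 1 + 6)*5) = -(k + 12*5) = -(k + 60) = -(60 + k) = -60 - k)
F(w(g(-3, 2)), -41) + 38899 = (-60 - 1*(-2)) + 38899 = (-60 + 2) + 38899 = -58 + 38899 = 38841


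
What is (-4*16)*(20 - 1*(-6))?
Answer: -1664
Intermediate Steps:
(-4*16)*(20 - 1*(-6)) = -64*(20 + 6) = -64*26 = -1664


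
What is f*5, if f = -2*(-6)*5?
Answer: 300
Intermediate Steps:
f = 60 (f = 12*5 = 60)
f*5 = 60*5 = 300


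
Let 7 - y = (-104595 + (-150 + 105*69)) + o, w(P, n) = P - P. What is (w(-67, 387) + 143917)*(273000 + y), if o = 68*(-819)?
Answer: 61337281483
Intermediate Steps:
w(P, n) = 0
o = -55692
y = 153199 (y = 7 - ((-104595 + (-150 + 105*69)) - 55692) = 7 - ((-104595 + (-150 + 7245)) - 55692) = 7 - ((-104595 + 7095) - 55692) = 7 - (-97500 - 55692) = 7 - 1*(-153192) = 7 + 153192 = 153199)
(w(-67, 387) + 143917)*(273000 + y) = (0 + 143917)*(273000 + 153199) = 143917*426199 = 61337281483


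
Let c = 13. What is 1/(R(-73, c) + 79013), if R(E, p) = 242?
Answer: 1/79255 ≈ 1.2618e-5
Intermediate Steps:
1/(R(-73, c) + 79013) = 1/(242 + 79013) = 1/79255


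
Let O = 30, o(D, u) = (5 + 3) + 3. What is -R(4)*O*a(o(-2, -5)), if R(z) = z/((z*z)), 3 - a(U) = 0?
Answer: -45/2 ≈ -22.500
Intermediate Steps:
o(D, u) = 11 (o(D, u) = 8 + 3 = 11)
a(U) = 3 (a(U) = 3 - 1*0 = 3 + 0 = 3)
R(z) = 1/z (R(z) = z/(z²) = z/z² = 1/z)
-R(4)*O*a(o(-2, -5)) = -30/4*3 = -(¼)*30*3 = -15*3/2 = -1*45/2 = -45/2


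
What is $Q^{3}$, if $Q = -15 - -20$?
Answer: $125$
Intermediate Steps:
$Q = 5$ ($Q = -15 + 20 = 5$)
$Q^{3} = 5^{3} = 125$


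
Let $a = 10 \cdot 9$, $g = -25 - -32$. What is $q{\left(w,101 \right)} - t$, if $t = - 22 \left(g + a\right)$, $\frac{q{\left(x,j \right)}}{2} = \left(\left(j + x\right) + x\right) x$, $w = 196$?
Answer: $195390$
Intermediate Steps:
$g = 7$ ($g = -25 + 32 = 7$)
$a = 90$
$q{\left(x,j \right)} = 2 x \left(j + 2 x\right)$ ($q{\left(x,j \right)} = 2 \left(\left(j + x\right) + x\right) x = 2 \left(j + 2 x\right) x = 2 x \left(j + 2 x\right)$)
$t = -2134$ ($t = - 22 \left(7 + 90\right) = \left(-22\right) 97 = -2134$)
$q{\left(w,101 \right)} - t = 2 \cdot 196 \left(101 + 2 \cdot 196\right) - -2134 = 2 \cdot 196 \left(101 + 392\right) + 2134 = 2 \cdot 196 \cdot 493 + 2134 = 193256 + 2134 = 195390$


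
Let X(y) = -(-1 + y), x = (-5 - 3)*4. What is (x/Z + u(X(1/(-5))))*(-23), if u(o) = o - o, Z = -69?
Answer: -32/3 ≈ -10.667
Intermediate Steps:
x = -32 (x = -8*4 = -32)
X(y) = 1 - y
u(o) = 0
(x/Z + u(X(1/(-5))))*(-23) = (-32/(-69) + 0)*(-23) = (-32*(-1/69) + 0)*(-23) = (32/69 + 0)*(-23) = (32/69)*(-23) = -32/3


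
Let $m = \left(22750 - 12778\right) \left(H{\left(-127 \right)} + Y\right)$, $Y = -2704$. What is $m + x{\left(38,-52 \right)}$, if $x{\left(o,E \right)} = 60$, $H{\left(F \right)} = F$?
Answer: $-28230672$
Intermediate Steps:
$m = -28230732$ ($m = \left(22750 - 12778\right) \left(-127 - 2704\right) = 9972 \left(-2831\right) = -28230732$)
$m + x{\left(38,-52 \right)} = -28230732 + 60 = -28230672$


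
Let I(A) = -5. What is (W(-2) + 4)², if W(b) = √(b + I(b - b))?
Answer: (4 + I*√7)² ≈ 9.0 + 21.166*I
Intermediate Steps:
W(b) = √(-5 + b) (W(b) = √(b - 5) = √(-5 + b))
(W(-2) + 4)² = (√(-5 - 2) + 4)² = (√(-7) + 4)² = (I*√7 + 4)² = (4 + I*√7)²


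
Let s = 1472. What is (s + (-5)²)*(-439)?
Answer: -657183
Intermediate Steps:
(s + (-5)²)*(-439) = (1472 + (-5)²)*(-439) = (1472 + 25)*(-439) = 1497*(-439) = -657183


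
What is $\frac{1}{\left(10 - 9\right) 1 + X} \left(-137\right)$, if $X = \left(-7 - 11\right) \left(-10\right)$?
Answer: $- \frac{137}{181} \approx -0.75691$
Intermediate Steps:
$X = 180$ ($X = \left(-18\right) \left(-10\right) = 180$)
$\frac{1}{\left(10 - 9\right) 1 + X} \left(-137\right) = \frac{1}{\left(10 - 9\right) 1 + 180} \left(-137\right) = \frac{1}{1 \cdot 1 + 180} \left(-137\right) = \frac{1}{1 + 180} \left(-137\right) = \frac{1}{181} \left(-137\right) = - \frac{137}{181}$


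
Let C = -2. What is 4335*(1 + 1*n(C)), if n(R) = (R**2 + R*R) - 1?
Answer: 34680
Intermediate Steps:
n(R) = -1 + 2*R**2 (n(R) = (R**2 + R**2) - 1 = 2*R**2 - 1 = -1 + 2*R**2)
4335*(1 + 1*n(C)) = 4335*(1 + 1*(-1 + 2*(-2)**2)) = 4335*(1 + 1*(-1 + 2*4)) = 4335*(1 + 1*(-1 + 8)) = 4335*(1 + 1*7) = 4335*(1 + 7) = 4335*8 = 34680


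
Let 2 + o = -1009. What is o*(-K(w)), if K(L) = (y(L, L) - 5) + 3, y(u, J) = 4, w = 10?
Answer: 2022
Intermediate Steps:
o = -1011 (o = -2 - 1009 = -1011)
K(L) = 2 (K(L) = (4 - 5) + 3 = -1 + 3 = 2)
o*(-K(w)) = -(-1011)*2 = -1011*(-2) = 2022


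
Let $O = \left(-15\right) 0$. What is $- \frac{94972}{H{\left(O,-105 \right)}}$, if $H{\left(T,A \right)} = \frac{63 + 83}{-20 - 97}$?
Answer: $\frac{5555862}{73} \approx 76108.0$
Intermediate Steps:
$O = 0$
$H{\left(T,A \right)} = - \frac{146}{117}$ ($H{\left(T,A \right)} = \frac{146}{-117} = 146 \left(- \frac{1}{117}\right) = - \frac{146}{117}$)
$- \frac{94972}{H{\left(O,-105 \right)}} = - \frac{94972}{- \frac{146}{117}} = \left(-94972\right) \left(- \frac{117}{146}\right) = \frac{5555862}{73}$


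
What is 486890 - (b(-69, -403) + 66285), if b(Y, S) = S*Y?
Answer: 392798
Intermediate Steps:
486890 - (b(-69, -403) + 66285) = 486890 - (-403*(-69) + 66285) = 486890 - (27807 + 66285) = 486890 - 1*94092 = 486890 - 94092 = 392798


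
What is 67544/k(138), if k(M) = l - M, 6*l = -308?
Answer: -25329/71 ≈ -356.75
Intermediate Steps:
l = -154/3 (l = (⅙)*(-308) = -154/3 ≈ -51.333)
k(M) = -154/3 - M
67544/k(138) = 67544/(-154/3 - 1*138) = 67544/(-154/3 - 138) = 67544/(-568/3) = 67544*(-3/568) = -25329/71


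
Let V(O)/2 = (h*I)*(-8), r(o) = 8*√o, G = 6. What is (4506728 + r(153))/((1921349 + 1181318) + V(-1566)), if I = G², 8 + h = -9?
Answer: 4506728/3112459 + 24*√17/3112459 ≈ 1.4480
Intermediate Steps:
h = -17 (h = -8 - 9 = -17)
I = 36 (I = 6² = 36)
V(O) = 9792 (V(O) = 2*(-17*36*(-8)) = 2*(-612*(-8)) = 2*4896 = 9792)
(4506728 + r(153))/((1921349 + 1181318) + V(-1566)) = (4506728 + 8*√153)/((1921349 + 1181318) + 9792) = (4506728 + 8*(3*√17))/(3102667 + 9792) = (4506728 + 24*√17)/3112459 = (4506728 + 24*√17)*(1/3112459) = 4506728/3112459 + 24*√17/3112459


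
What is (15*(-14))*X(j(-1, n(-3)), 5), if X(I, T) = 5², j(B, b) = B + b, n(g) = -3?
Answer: -5250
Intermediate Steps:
X(I, T) = 25
(15*(-14))*X(j(-1, n(-3)), 5) = (15*(-14))*25 = -210*25 = -5250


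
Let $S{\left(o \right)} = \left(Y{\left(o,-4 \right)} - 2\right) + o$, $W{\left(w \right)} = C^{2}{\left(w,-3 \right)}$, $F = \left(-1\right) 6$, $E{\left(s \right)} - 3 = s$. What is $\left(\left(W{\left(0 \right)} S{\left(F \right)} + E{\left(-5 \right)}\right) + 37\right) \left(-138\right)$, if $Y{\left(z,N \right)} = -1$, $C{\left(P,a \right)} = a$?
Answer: $6348$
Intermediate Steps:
$E{\left(s \right)} = 3 + s$
$F = -6$
$W{\left(w \right)} = 9$ ($W{\left(w \right)} = \left(-3\right)^{2} = 9$)
$S{\left(o \right)} = -3 + o$ ($S{\left(o \right)} = \left(-1 - 2\right) + o = -3 + o$)
$\left(\left(W{\left(0 \right)} S{\left(F \right)} + E{\left(-5 \right)}\right) + 37\right) \left(-138\right) = \left(\left(9 \left(-3 - 6\right) + \left(3 - 5\right)\right) + 37\right) \left(-138\right) = \left(\left(9 \left(-9\right) - 2\right) + 37\right) \left(-138\right) = \left(\left(-81 - 2\right) + 37\right) \left(-138\right) = \left(-83 + 37\right) \left(-138\right) = \left(-46\right) \left(-138\right) = 6348$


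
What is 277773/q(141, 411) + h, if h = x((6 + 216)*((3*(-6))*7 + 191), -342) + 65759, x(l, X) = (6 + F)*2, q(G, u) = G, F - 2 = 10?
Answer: 3184956/47 ≈ 67765.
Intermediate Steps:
F = 12 (F = 2 + 10 = 12)
x(l, X) = 36 (x(l, X) = (6 + 12)*2 = 18*2 = 36)
h = 65795 (h = 36 + 65759 = 65795)
277773/q(141, 411) + h = 277773/141 + 65795 = 277773*(1/141) + 65795 = 92591/47 + 65795 = 3184956/47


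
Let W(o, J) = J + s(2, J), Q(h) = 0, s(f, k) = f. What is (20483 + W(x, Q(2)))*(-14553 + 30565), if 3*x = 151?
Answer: 328005820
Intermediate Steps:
x = 151/3 (x = (1/3)*151 = 151/3 ≈ 50.333)
W(o, J) = 2 + J (W(o, J) = J + 2 = 2 + J)
(20483 + W(x, Q(2)))*(-14553 + 30565) = (20483 + (2 + 0))*(-14553 + 30565) = (20483 + 2)*16012 = 20485*16012 = 328005820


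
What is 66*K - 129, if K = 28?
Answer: 1719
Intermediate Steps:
66*K - 129 = 66*28 - 129 = 1848 - 129 = 1719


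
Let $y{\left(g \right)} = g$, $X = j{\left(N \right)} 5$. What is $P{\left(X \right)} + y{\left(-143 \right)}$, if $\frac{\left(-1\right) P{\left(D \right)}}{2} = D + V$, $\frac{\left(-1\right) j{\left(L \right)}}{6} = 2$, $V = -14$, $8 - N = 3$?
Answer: $5$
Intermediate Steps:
$N = 5$ ($N = 8 - 3 = 5$)
$j{\left(L \right)} = -12$ ($j{\left(L \right)} = \left(-6\right) 2 = -12$)
$X = -60$ ($X = \left(-12\right) 5 = -60$)
$P{\left(D \right)} = 28 - 2 D$ ($P{\left(D \right)} = - 2 \left(D - 14\right) = - 2 \left(-14 + D\right) = 28 - 2 D$)
$P{\left(X \right)} + y{\left(-143 \right)} = \left(28 - -120\right) - 143 = \left(28 + 120\right) - 143 = 148 - 143 = 5$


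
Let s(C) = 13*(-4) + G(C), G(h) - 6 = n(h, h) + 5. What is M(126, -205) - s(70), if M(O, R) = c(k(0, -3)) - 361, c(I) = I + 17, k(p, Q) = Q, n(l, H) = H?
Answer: -376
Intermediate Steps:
c(I) = 17 + I
G(h) = 11 + h (G(h) = 6 + (h + 5) = 6 + (5 + h) = 11 + h)
s(C) = -41 + C (s(C) = 13*(-4) + (11 + C) = -52 + (11 + C) = -41 + C)
M(O, R) = -347 (M(O, R) = (17 - 3) - 361 = 14 - 361 = -347)
M(126, -205) - s(70) = -347 - (-41 + 70) = -347 - 1*29 = -347 - 29 = -376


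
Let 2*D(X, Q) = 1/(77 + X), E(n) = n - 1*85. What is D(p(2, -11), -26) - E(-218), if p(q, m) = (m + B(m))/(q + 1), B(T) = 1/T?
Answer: 1465947/4838 ≈ 303.01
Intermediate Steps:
p(q, m) = (m + 1/m)/(1 + q) (p(q, m) = (m + 1/m)/(q + 1) = (m + 1/m)/(1 + q))
E(n) = -85 + n (E(n) = n - 85 = -85 + n)
D(X, Q) = 1/(2*(77 + X))
D(p(2, -11), -26) - E(-218) = 1/(2*(77 + (1 + (-11)²)/((-11)*(1 + 2)))) - (-85 - 218) = 1/(2*(77 - 1/11*(1 + 121)/3)) - 1*(-303) = 1/(2*(77 - 1/11*⅓*122)) + 303 = 1/(2*(77 - 122/33)) + 303 = 1/(2*(2419/33)) + 303 = (½)*(33/2419) + 303 = 33/4838 + 303 = 1465947/4838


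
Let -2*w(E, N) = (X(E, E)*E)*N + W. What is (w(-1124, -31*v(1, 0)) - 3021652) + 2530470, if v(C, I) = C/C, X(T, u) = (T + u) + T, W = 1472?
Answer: 58255066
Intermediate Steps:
X(T, u) = u + 2*T
v(C, I) = 1
w(E, N) = -736 - 3*N*E**2/2 (w(E, N) = -(((E + 2*E)*E)*N + 1472)/2 = -(((3*E)*E)*N + 1472)/2 = -((3*E**2)*N + 1472)/2 = -(3*N*E**2 + 1472)/2 = -(1472 + 3*N*E**2)/2 = -736 - 3*N*E**2/2)
(w(-1124, -31*v(1, 0)) - 3021652) + 2530470 = ((-736 - 3/2*(-31*1)*(-1124)**2) - 3021652) + 2530470 = ((-736 - 3/2*(-31)*1263376) - 3021652) + 2530470 = ((-736 + 58746984) - 3021652) + 2530470 = (58746248 - 3021652) + 2530470 = 55724596 + 2530470 = 58255066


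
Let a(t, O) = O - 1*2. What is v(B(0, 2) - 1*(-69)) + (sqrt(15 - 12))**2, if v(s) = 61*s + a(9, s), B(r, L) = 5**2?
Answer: 5829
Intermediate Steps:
B(r, L) = 25
a(t, O) = -2 + O (a(t, O) = O - 2 = -2 + O)
v(s) = -2 + 62*s (v(s) = 61*s + (-2 + s) = -2 + 62*s)
v(B(0, 2) - 1*(-69)) + (sqrt(15 - 12))**2 = (-2 + 62*(25 - 1*(-69))) + (sqrt(15 - 12))**2 = (-2 + 62*(25 + 69)) + (sqrt(3))**2 = (-2 + 62*94) + 3 = (-2 + 5828) + 3 = 5826 + 3 = 5829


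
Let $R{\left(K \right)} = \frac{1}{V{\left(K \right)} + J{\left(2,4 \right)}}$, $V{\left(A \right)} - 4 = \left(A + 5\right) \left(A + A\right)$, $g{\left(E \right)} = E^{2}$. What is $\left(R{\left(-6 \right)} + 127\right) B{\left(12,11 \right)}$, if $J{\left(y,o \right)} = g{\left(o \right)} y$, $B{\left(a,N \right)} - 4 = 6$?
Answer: $\frac{30485}{24} \approx 1270.2$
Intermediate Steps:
$B{\left(a,N \right)} = 10$ ($B{\left(a,N \right)} = 4 + 6 = 10$)
$J{\left(y,o \right)} = y o^{2}$ ($J{\left(y,o \right)} = o^{2} y = y o^{2}$)
$V{\left(A \right)} = 4 + 2 A \left(5 + A\right)$ ($V{\left(A \right)} = 4 + \left(A + 5\right) \left(A + A\right) = 4 + \left(5 + A\right) 2 A = 4 + 2 A \left(5 + A\right)$)
$R{\left(K \right)} = \frac{1}{36 + 2 K^{2} + 10 K}$ ($R{\left(K \right)} = \frac{1}{\left(4 + 2 K^{2} + 10 K\right) + 2 \cdot 4^{2}} = \frac{1}{\left(4 + 2 K^{2} + 10 K\right) + 2 \cdot 16} = \frac{1}{\left(4 + 2 K^{2} + 10 K\right) + 32} = \frac{1}{36 + 2 K^{2} + 10 K}$)
$\left(R{\left(-6 \right)} + 127\right) B{\left(12,11 \right)} = \left(\frac{1}{2 \left(18 + \left(-6\right)^{2} + 5 \left(-6\right)\right)} + 127\right) 10 = \left(\frac{1}{2 \left(18 + 36 - 30\right)} + 127\right) 10 = \left(\frac{1}{2 \cdot 24} + 127\right) 10 = \left(\frac{1}{2} \cdot \frac{1}{24} + 127\right) 10 = \left(\frac{1}{48} + 127\right) 10 = \frac{6097}{48} \cdot 10 = \frac{30485}{24}$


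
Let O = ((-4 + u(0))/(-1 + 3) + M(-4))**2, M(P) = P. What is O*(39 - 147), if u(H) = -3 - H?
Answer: -6075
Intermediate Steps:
O = 225/4 (O = ((-4 + (-3 - 1*0))/(-1 + 3) - 4)**2 = ((-4 + (-3 + 0))/2 - 4)**2 = ((-4 - 3)*(1/2) - 4)**2 = (-7*1/2 - 4)**2 = (-7/2 - 4)**2 = (-15/2)**2 = 225/4 ≈ 56.250)
O*(39 - 147) = 225*(39 - 147)/4 = (225/4)*(-108) = -6075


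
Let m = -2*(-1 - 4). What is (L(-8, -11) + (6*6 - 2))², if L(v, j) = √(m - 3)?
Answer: (34 + √7)² ≈ 1342.9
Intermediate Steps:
m = 10 (m = -2*(-5) = 10)
L(v, j) = √7 (L(v, j) = √(10 - 3) = √7)
(L(-8, -11) + (6*6 - 2))² = (√7 + (6*6 - 2))² = (√7 + (36 - 2))² = (√7 + 34)² = (34 + √7)²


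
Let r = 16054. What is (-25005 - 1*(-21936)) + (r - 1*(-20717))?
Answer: 33702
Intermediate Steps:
(-25005 - 1*(-21936)) + (r - 1*(-20717)) = (-25005 - 1*(-21936)) + (16054 - 1*(-20717)) = (-25005 + 21936) + (16054 + 20717) = -3069 + 36771 = 33702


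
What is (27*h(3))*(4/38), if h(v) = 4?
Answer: 216/19 ≈ 11.368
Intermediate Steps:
(27*h(3))*(4/38) = (27*4)*(4/38) = 108*(4*(1/38)) = 108*(2/19) = 216/19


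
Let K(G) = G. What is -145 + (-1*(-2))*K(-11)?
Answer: -167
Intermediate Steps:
-145 + (-1*(-2))*K(-11) = -145 - 1*(-2)*(-11) = -145 + 2*(-11) = -145 - 22 = -167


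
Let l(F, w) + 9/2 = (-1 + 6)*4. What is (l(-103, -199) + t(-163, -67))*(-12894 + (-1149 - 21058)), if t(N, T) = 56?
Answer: -5019443/2 ≈ -2.5097e+6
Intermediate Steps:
l(F, w) = 31/2 (l(F, w) = -9/2 + (-1 + 6)*4 = -9/2 + 5*4 = -9/2 + 20 = 31/2)
(l(-103, -199) + t(-163, -67))*(-12894 + (-1149 - 21058)) = (31/2 + 56)*(-12894 + (-1149 - 21058)) = 143*(-12894 - 22207)/2 = (143/2)*(-35101) = -5019443/2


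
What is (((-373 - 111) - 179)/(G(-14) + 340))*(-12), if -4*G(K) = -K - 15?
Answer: 31824/1361 ≈ 23.383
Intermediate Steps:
G(K) = 15/4 + K/4 (G(K) = -(-K - 15)/4 = -(-15 - K)/4 = 15/4 + K/4)
(((-373 - 111) - 179)/(G(-14) + 340))*(-12) = (((-373 - 111) - 179)/((15/4 + (¼)*(-14)) + 340))*(-12) = ((-484 - 179)/((15/4 - 7/2) + 340))*(-12) = -663/(¼ + 340)*(-12) = -663/1361/4*(-12) = -663*4/1361*(-12) = -2652/1361*(-12) = 31824/1361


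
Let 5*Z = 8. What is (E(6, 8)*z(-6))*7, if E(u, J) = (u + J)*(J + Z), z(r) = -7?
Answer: -32928/5 ≈ -6585.6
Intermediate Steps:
Z = 8/5 (Z = (⅕)*8 = 8/5 ≈ 1.6000)
E(u, J) = (8/5 + J)*(J + u) (E(u, J) = (u + J)*(J + 8/5) = (J + u)*(8/5 + J) = (8/5 + J)*(J + u))
(E(6, 8)*z(-6))*7 = ((8² + (8/5)*8 + (8/5)*6 + 8*6)*(-7))*7 = ((64 + 64/5 + 48/5 + 48)*(-7))*7 = ((672/5)*(-7))*7 = -4704/5*7 = -32928/5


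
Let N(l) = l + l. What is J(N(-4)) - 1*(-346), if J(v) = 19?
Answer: 365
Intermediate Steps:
N(l) = 2*l
J(N(-4)) - 1*(-346) = 19 - 1*(-346) = 19 + 346 = 365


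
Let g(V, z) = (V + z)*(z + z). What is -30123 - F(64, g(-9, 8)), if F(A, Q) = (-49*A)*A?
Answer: 170581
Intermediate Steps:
g(V, z) = 2*z*(V + z) (g(V, z) = (V + z)*(2*z) = 2*z*(V + z))
F(A, Q) = -49*A**2
-30123 - F(64, g(-9, 8)) = -30123 - (-49)*64**2 = -30123 - (-49)*4096 = -30123 - 1*(-200704) = -30123 + 200704 = 170581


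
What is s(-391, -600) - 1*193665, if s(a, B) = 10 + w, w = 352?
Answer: -193303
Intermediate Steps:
s(a, B) = 362 (s(a, B) = 10 + 352 = 362)
s(-391, -600) - 1*193665 = 362 - 1*193665 = 362 - 193665 = -193303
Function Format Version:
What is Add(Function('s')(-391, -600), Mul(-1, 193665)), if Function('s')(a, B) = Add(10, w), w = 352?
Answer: -193303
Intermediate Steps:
Function('s')(a, B) = 362 (Function('s')(a, B) = Add(10, 352) = 362)
Add(Function('s')(-391, -600), Mul(-1, 193665)) = Add(362, Mul(-1, 193665)) = Add(362, -193665) = -193303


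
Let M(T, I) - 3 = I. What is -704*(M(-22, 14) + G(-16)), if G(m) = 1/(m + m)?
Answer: -11946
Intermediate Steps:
M(T, I) = 3 + I
G(m) = 1/(2*m)
-704*(M(-22, 14) + G(-16)) = -704*((3 + 14) + (½)/(-16)) = -704*(17 + (½)*(-1/16)) = -704*(17 - 1/32) = -704*543/32 = -11946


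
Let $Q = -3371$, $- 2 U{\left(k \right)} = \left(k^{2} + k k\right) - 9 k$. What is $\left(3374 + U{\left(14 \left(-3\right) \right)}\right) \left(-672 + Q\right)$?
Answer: $-5745103$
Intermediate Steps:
$U{\left(k \right)} = - k^{2} + \frac{9 k}{2}$ ($U{\left(k \right)} = - \frac{\left(k^{2} + k k\right) - 9 k}{2} = - \frac{\left(k^{2} + k^{2}\right) - 9 k}{2} = - \frac{2 k^{2} - 9 k}{2} = - \frac{- 9 k + 2 k^{2}}{2} = - k^{2} + \frac{9 k}{2}$)
$\left(3374 + U{\left(14 \left(-3\right) \right)}\right) \left(-672 + Q\right) = \left(3374 + \frac{14 \left(-3\right) \left(9 - 2 \cdot 14 \left(-3\right)\right)}{2}\right) \left(-672 - 3371\right) = \left(3374 + \frac{1}{2} \left(-42\right) \left(9 - -84\right)\right) \left(-4043\right) = \left(3374 + \frac{1}{2} \left(-42\right) \left(9 + 84\right)\right) \left(-4043\right) = \left(3374 + \frac{1}{2} \left(-42\right) 93\right) \left(-4043\right) = \left(3374 - 1953\right) \left(-4043\right) = 1421 \left(-4043\right) = -5745103$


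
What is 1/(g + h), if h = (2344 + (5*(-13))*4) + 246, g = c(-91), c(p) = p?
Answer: 1/2239 ≈ 0.00044663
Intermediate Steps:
g = -91
h = 2330 (h = (2344 - 65*4) + 246 = (2344 - 260) + 246 = 2084 + 246 = 2330)
1/(g + h) = 1/(-91 + 2330) = 1/2239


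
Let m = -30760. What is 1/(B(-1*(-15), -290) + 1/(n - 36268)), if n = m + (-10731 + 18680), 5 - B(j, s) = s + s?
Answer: 59079/34561214 ≈ 0.0017094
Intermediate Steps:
B(j, s) = 5 - 2*s (B(j, s) = 5 - (s + s) = 5 - 2*s)
n = -22811 (n = -30760 + (-10731 + 18680) = -30760 + 7949 = -22811)
1/(B(-1*(-15), -290) + 1/(n - 36268)) = 1/((5 - 2*(-290)) + 1/(-22811 - 36268)) = 1/((5 + 580) + 1/(-59079)) = 1/(585 - 1/59079) = 1/(34561214/59079) = 59079/34561214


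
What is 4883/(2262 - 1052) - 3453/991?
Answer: 660923/1199110 ≈ 0.55118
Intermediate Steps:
4883/(2262 - 1052) - 3453/991 = 4883/1210 - 3453*1/991 = 4883*(1/1210) - 3453/991 = 4883/1210 - 3453/991 = 660923/1199110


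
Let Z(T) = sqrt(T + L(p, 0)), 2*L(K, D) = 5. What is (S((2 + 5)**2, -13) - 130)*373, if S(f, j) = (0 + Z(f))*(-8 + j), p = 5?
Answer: -48490 - 7833*sqrt(206)/2 ≈ -1.0470e+5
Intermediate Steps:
L(K, D) = 5/2 (L(K, D) = (1/2)*5 = 5/2)
Z(T) = sqrt(5/2 + T) (Z(T) = sqrt(T + 5/2) = sqrt(5/2 + T))
S(f, j) = sqrt(10 + 4*f)*(-8 + j)/2 (S(f, j) = (0 + sqrt(10 + 4*f)/2)*(-8 + j) = (sqrt(10 + 4*f)/2)*(-8 + j) = sqrt(10 + 4*f)*(-8 + j)/2)
(S((2 + 5)**2, -13) - 130)*373 = (sqrt(10 + 4*(2 + 5)**2)*(-4 + (1/2)*(-13)) - 130)*373 = (sqrt(10 + 4*7**2)*(-4 - 13/2) - 130)*373 = (sqrt(10 + 4*49)*(-21/2) - 130)*373 = (sqrt(10 + 196)*(-21/2) - 130)*373 = (sqrt(206)*(-21/2) - 130)*373 = (-21*sqrt(206)/2 - 130)*373 = (-130 - 21*sqrt(206)/2)*373 = -48490 - 7833*sqrt(206)/2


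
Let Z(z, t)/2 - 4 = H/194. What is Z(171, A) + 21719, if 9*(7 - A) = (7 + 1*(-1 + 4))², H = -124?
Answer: 2107395/97 ≈ 21726.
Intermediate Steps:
A = -37/9 (A = 7 - (7 + 1*(-1 + 4))²/9 = 7 - (7 + 1*3)²/9 = 7 - (7 + 3)²/9 = 7 - ⅑*10² = 7 - ⅑*100 = 7 - 100/9 = -37/9 ≈ -4.1111)
Z(z, t) = 652/97 (Z(z, t) = 8 + 2*(-124/194) = 8 + 2*(-124*1/194) = 8 + 2*(-62/97) = 8 - 124/97 = 652/97)
Z(171, A) + 21719 = 652/97 + 21719 = 2107395/97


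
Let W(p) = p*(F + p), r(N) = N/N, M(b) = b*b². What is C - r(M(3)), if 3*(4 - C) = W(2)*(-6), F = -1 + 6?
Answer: 31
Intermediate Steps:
F = 5
M(b) = b³
r(N) = 1
W(p) = p*(5 + p)
C = 32 (C = 4 - 2*(5 + 2)*(-6)/3 = 4 - 2*7*(-6)/3 = 4 - 14*(-6)/3 = 4 - ⅓*(-84) = 4 + 28 = 32)
C - r(M(3)) = 32 - 1*1 = 32 - 1 = 31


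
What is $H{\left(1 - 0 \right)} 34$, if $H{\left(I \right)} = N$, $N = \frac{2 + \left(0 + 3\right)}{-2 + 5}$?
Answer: $\frac{170}{3} \approx 56.667$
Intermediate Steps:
$N = \frac{5}{3}$ ($N = \frac{2 + 3}{3} = 5 \cdot \frac{1}{3} = \frac{5}{3} \approx 1.6667$)
$H{\left(I \right)} = \frac{5}{3}$
$H{\left(1 - 0 \right)} 34 = \frac{5}{3} \cdot 34 = \frac{170}{3}$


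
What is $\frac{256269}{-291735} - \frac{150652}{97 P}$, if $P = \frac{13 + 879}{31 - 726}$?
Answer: $\frac{2543616427412}{2103506595} \approx 1209.2$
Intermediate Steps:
$P = - \frac{892}{695}$ ($P = \frac{892}{-695} = 892 \left(- \frac{1}{695}\right) = - \frac{892}{695} \approx -1.2835$)
$\frac{256269}{-291735} - \frac{150652}{97 P} = \frac{256269}{-291735} - \frac{150652}{97 \left(- \frac{892}{695}\right)} = 256269 \left(- \frac{1}{291735}\right) - \frac{150652}{- \frac{86524}{695}} = - \frac{85423}{97245} - - \frac{26175785}{21631} = - \frac{85423}{97245} + \frac{26175785}{21631} = \frac{2543616427412}{2103506595}$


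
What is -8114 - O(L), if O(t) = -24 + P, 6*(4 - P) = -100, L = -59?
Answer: -24332/3 ≈ -8110.7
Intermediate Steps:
P = 62/3 (P = 4 - 1/6*(-100) = 4 + 50/3 = 62/3 ≈ 20.667)
O(t) = -10/3 (O(t) = -24 + 62/3 = -10/3)
-8114 - O(L) = -8114 - 1*(-10/3) = -8114 + 10/3 = -24332/3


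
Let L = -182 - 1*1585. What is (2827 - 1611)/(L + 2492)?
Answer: 1216/725 ≈ 1.6772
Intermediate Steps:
L = -1767 (L = -182 - 1585 = -1767)
(2827 - 1611)/(L + 2492) = (2827 - 1611)/(-1767 + 2492) = 1216/725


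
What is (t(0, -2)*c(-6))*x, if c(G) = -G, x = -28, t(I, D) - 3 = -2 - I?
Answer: -168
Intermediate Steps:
t(I, D) = 1 - I (t(I, D) = 3 + (-2 - I) = 1 - I)
(t(0, -2)*c(-6))*x = ((1 - 1*0)*(-1*(-6)))*(-28) = ((1 + 0)*6)*(-28) = (1*6)*(-28) = 6*(-28) = -168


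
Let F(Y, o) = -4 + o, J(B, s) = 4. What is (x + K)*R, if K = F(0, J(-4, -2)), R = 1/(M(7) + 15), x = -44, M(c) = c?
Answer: -2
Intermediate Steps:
R = 1/22 (R = 1/(7 + 15) = 1/22 ≈ 0.045455)
K = 0 (K = -4 + 4 = 0)
(x + K)*R = (-44 + 0)*(1/22) = -44*1/22 = -2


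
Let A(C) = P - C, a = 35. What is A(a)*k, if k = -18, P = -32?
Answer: 1206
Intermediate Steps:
A(C) = -32 - C
A(a)*k = (-32 - 1*35)*(-18) = (-32 - 35)*(-18) = -67*(-18) = 1206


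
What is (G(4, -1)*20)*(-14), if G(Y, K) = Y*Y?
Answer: -4480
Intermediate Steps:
G(Y, K) = Y**2
(G(4, -1)*20)*(-14) = (4**2*20)*(-14) = (16*20)*(-14) = 320*(-14) = -4480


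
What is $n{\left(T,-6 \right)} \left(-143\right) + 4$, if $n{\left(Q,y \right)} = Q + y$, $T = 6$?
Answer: $4$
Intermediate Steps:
$n{\left(T,-6 \right)} \left(-143\right) + 4 = \left(6 - 6\right) \left(-143\right) + 4 = 0 \left(-143\right) + 4 = 0 + 4 = 4$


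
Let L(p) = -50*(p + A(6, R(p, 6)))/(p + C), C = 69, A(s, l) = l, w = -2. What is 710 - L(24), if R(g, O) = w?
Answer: 67130/93 ≈ 721.83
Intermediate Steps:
R(g, O) = -2
L(p) = -50*(-2 + p)/(69 + p) (L(p) = -50*(p - 2)/(p + 69) = -50*(-2 + p)/(69 + p))
710 - L(24) = 710 - 50*(2 - 1*24)/(69 + 24) = 710 - 50*(2 - 24)/93 = 710 - 50*(-22)/93 = 710 - 1*(-1100/93) = 710 + 1100/93 = 67130/93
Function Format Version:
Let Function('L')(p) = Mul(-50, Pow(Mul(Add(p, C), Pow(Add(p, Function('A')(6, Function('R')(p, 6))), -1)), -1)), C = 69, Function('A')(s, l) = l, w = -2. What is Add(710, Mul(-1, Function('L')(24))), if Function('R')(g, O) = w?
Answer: Rational(67130, 93) ≈ 721.83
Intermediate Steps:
Function('R')(g, O) = -2
Function('L')(p) = Mul(-50, Pow(Add(69, p), -1), Add(-2, p)) (Function('L')(p) = Mul(-50, Pow(Mul(Add(p, 69), Pow(Add(p, -2), -1)), -1)) = Mul(-50, Pow(Mul(Add(69, p), Pow(Add(-2, p), -1)), -1)) = Mul(-50, Pow(Mul(Pow(Add(-2, p), -1), Add(69, p)), -1)) = Mul(-50, Mul(Pow(Add(69, p), -1), Add(-2, p))) = Mul(-50, Pow(Add(69, p), -1), Add(-2, p)))
Add(710, Mul(-1, Function('L')(24))) = Add(710, Mul(-1, Mul(50, Pow(Add(69, 24), -1), Add(2, Mul(-1, 24))))) = Add(710, Mul(-1, Mul(50, Pow(93, -1), Add(2, -24)))) = Add(710, Mul(-1, Mul(50, Rational(1, 93), -22))) = Add(710, Mul(-1, Rational(-1100, 93))) = Add(710, Rational(1100, 93)) = Rational(67130, 93)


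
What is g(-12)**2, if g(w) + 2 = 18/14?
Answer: 25/49 ≈ 0.51020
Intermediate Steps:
g(w) = -5/7 (g(w) = -2 + 18/14 = -2 + 18*(1/14) = -2 + 9/7 = -5/7)
g(-12)**2 = (-5/7)**2 = 25/49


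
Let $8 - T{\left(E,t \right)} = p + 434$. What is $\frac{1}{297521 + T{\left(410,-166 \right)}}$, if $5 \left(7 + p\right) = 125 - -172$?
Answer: $\frac{5}{1485213} \approx 3.3665 \cdot 10^{-6}$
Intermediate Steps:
$p = \frac{262}{5}$ ($p = -7 + \frac{125 - -172}{5} = -7 + \frac{125 + 172}{5} = -7 + \frac{1}{5} \cdot 297 = -7 + \frac{297}{5} = \frac{262}{5} \approx 52.4$)
$T{\left(E,t \right)} = - \frac{2392}{5}$ ($T{\left(E,t \right)} = 8 - \left(\frac{262}{5} + 434\right) = 8 - \frac{2432}{5} = - \frac{2392}{5}$)
$\frac{1}{297521 + T{\left(410,-166 \right)}} = \frac{1}{297521 - \frac{2392}{5}} = \frac{1}{\frac{1485213}{5}} = \frac{5}{1485213}$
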